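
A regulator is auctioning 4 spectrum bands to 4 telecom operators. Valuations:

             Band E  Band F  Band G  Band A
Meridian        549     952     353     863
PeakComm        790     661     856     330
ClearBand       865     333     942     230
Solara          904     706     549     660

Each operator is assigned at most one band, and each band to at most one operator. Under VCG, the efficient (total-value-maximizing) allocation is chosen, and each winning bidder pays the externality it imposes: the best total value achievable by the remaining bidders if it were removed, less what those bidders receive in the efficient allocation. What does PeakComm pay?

Efficient allocation: Meridian→Band A ($863M), PeakComm→Band F ($661M), ClearBand→Band G ($942M), Solara→Band E ($904M); total welfare W = $3370M.
PeakComm receives Band F at value $661M, so the others get W − 661 = $2709M.
Without PeakComm: best allocation of the remaining 3 bidders over all 4 bands is Meridian→Band F ($952M), ClearBand→Band G ($942M), Solara→Band E ($904M), total $2798M.
VCG payment = (others' best without PeakComm) − (others' welfare with PeakComm) = 2798 − 2709 = $89M.

PeakComm pays $89M.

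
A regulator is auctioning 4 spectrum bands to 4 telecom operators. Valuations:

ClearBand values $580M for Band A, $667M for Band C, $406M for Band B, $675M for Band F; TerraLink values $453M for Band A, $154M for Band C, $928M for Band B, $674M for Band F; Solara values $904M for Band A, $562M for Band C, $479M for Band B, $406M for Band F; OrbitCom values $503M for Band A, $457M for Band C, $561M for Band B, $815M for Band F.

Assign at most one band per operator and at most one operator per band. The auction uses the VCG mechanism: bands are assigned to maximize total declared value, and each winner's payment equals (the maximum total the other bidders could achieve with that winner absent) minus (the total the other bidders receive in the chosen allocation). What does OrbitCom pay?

Efficient allocation: ClearBand→Band C ($667M), TerraLink→Band B ($928M), Solara→Band A ($904M), OrbitCom→Band F ($815M); total welfare W = $3314M.
OrbitCom receives Band F at value $815M, so the others get W − 815 = $2499M.
Without OrbitCom: best allocation of the remaining 3 bidders over all 4 bands is ClearBand→Band F ($675M), TerraLink→Band B ($928M), Solara→Band A ($904M), total $2507M.
VCG payment = (others' best without OrbitCom) − (others' welfare with OrbitCom) = 2507 − 2499 = $8M.

OrbitCom pays $8M.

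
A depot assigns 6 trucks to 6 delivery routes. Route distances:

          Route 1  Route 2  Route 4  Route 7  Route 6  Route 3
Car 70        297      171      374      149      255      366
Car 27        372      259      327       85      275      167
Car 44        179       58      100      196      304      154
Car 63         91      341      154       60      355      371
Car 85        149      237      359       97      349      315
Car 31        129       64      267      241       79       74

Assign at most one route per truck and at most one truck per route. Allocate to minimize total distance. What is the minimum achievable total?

Optimal: Car 70→Route 2 (171 km), Car 27→Route 3 (167 km), Car 44→Route 4 (100 km), Car 63→Route 1 (91 km), Car 85→Route 7 (97 km), Car 31→Route 6 (79 km) — total 171+167+100+91+97+79 = 705 km.
Row-greedy (each truck in turn takes its cheapest remaining route) gives 1081 km, worse by 376.
Next-best assignment: Car 70→Route 2, Car 27→Route 3, Car 44→Route 4, Car 63→Route 7, Car 85→Route 1, Car 31→Route 6 = 726 km.

Min total: 705 km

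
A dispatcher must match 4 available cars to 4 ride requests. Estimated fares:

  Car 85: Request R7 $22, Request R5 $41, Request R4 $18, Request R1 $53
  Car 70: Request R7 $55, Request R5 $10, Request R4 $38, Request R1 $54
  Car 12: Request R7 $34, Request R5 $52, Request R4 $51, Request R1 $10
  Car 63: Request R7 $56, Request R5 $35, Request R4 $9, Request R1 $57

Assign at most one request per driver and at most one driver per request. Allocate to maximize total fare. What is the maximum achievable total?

Maximum total: $204

Optimal: Car 85→Request R5 ($41), Car 70→Request R7 ($55), Car 12→Request R4 ($51), Car 63→Request R1 ($57) — total 41+55+51+57 = $204.
Max-entry greedy (repeatedly take the single best remaining cell) gives $182, worse by 22.
Next-best assignment: Car 85→Request R5, Car 70→Request R1, Car 12→Request R4, Car 63→Request R7 = $202.
Swapping Car 70↔Car 63 (Car 70→Request R1 $54, Car 63→Request R7 $56) loses 2.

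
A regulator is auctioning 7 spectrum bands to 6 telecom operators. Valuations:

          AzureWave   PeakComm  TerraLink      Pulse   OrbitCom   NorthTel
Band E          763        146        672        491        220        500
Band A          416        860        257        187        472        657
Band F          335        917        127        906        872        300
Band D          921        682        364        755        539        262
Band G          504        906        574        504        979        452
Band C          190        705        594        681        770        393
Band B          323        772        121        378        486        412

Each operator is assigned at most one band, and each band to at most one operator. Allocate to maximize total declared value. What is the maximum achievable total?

Maximum total: $4907M

Optimal: AzureWave→Band D ($921M), PeakComm→Band B ($772M), TerraLink→Band E ($672M), Pulse→Band F ($906M), OrbitCom→Band G ($979M), NorthTel→Band A ($657M) — total 921+772+672+906+979+657 = $4907M.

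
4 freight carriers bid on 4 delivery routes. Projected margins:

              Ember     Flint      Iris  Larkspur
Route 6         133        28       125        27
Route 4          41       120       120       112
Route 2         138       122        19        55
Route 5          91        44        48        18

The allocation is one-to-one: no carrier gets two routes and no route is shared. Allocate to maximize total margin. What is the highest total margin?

This is the linear assignment problem.
Optimal: Ember→Route 5 ($91k), Flint→Route 2 ($122k), Iris→Route 6 ($125k), Larkspur→Route 4 ($112k) — total 91+122+125+112 = $450k.
No other one-to-one assignment exceeds $450k.

Max total: $450k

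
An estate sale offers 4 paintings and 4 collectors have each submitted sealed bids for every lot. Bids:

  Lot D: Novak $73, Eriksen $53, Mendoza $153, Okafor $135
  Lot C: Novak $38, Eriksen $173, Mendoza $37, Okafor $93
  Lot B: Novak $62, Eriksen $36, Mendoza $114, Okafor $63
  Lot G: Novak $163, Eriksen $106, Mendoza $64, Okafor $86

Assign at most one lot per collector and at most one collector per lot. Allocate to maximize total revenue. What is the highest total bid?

Max total: $585

Optimal: Novak→Lot G ($163), Eriksen→Lot C ($173), Mendoza→Lot B ($114), Okafor→Lot D ($135) — total 163+173+114+135 = $585.
Max-entry greedy (repeatedly take the single best remaining cell) gives $552, worse by 33.
Next-best assignment: Novak→Lot G, Eriksen→Lot C, Mendoza→Lot D, Okafor→Lot B = $552.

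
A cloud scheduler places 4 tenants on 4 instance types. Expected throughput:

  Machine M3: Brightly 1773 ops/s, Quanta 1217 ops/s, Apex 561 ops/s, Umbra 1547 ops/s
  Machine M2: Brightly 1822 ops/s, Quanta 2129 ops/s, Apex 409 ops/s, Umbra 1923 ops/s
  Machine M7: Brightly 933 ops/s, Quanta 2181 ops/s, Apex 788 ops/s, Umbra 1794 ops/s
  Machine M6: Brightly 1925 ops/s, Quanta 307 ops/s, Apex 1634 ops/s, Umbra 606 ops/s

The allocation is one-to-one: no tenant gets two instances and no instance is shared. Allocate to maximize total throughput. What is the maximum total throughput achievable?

Maximum total: 7511 ops/s

Treat this as an assignment problem: match each tenant to one instance.
Optimal: Brightly→Machine M3 (1773 ops/s), Quanta→Machine M7 (2181 ops/s), Apex→Machine M6 (1634 ops/s), Umbra→Machine M2 (1923 ops/s) — total 1773+2181+1634+1923 = 7511 ops/s.
Column-greedy (each instance in turn goes to its best remaining tenant) gives 7330 ops/s, worse by 181.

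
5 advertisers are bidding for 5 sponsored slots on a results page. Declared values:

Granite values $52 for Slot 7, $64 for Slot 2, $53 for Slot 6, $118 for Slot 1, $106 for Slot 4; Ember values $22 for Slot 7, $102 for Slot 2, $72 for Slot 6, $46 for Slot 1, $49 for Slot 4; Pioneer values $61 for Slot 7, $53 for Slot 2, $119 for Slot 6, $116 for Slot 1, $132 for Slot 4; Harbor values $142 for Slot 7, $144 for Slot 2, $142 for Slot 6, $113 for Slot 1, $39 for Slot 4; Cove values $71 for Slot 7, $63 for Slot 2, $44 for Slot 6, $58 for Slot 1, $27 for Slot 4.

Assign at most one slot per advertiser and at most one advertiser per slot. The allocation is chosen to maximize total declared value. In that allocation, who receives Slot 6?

Optimal: Granite→Slot 1 ($118), Ember→Slot 2 ($102), Pioneer→Slot 4 ($132), Harbor→Slot 6 ($142), Cove→Slot 7 ($71) — total 118+102+132+142+71 = $565.
Next-best assignment: Granite→Slot 1, Ember→Slot 2, Pioneer→Slot 4, Harbor→Slot 7, Cove→Slot 6 = $538.
Swapping Harbor↔Granite (Harbor→Slot 1 $113, Granite→Slot 6 $53) loses 94.
Harbor's own top slot is Slot 2 ($144), but forcing Harbor→Slot 2 and reassigning the rest optimally gives only $537 — worse by 28.

Harbor receives Slot 6.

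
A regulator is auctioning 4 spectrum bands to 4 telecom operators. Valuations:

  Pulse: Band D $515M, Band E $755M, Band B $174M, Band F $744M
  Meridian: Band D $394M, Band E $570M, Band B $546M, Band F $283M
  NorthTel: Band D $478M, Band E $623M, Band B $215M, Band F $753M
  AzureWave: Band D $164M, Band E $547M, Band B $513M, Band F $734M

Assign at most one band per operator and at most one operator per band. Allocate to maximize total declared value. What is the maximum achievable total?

Max total: $2513M

Optimal: Pulse→Band E ($755M), Meridian→Band B ($546M), NorthTel→Band D ($478M), AzureWave→Band F ($734M) — total 755+546+478+734 = $2513M.
Column-greedy (each band in turn goes to its best remaining operator) gives $2418M, worse by 95.
Swapping Meridian↔AzureWave (Meridian→Band F $283M, AzureWave→Band B $513M) loses 484.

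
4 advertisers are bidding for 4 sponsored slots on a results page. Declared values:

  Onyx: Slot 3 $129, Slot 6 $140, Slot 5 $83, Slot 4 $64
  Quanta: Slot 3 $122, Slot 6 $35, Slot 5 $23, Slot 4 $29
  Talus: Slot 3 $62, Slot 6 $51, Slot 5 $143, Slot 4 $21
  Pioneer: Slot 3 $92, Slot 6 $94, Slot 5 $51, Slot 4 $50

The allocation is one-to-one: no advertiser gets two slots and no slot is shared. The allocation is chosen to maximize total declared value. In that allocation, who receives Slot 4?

Optimal: Onyx→Slot 6 ($140), Quanta→Slot 3 ($122), Talus→Slot 5 ($143), Pioneer→Slot 4 ($50) — total 140+122+143+50 = $455.
Column-greedy (each slot in turn goes to its best remaining advertiser) gives $395, worse by 60.
Every other assignment is strictly worse.
Pioneer's own top slot is Slot 6 ($94), but forcing Pioneer→Slot 6 and reassigning the rest optimally gives only $423 — worse by 32.

Pioneer receives Slot 4.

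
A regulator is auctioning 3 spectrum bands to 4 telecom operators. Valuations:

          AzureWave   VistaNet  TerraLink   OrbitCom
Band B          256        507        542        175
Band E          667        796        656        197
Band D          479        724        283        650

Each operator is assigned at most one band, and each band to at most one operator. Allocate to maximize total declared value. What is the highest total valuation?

Max total: $1988M

Optimal: TerraLink→Band B ($542M), VistaNet→Band E ($796M), OrbitCom→Band D ($650M) — total 542+796+650 = $1988M.
Row-greedy (each operator in turn takes its best remaining band) gives $1933M, worse by 55.
Next-best assignment: TerraLink→Band B, AzureWave→Band E, VistaNet→Band D = $1933M.
Checked against all permutations: $1988M is optimal.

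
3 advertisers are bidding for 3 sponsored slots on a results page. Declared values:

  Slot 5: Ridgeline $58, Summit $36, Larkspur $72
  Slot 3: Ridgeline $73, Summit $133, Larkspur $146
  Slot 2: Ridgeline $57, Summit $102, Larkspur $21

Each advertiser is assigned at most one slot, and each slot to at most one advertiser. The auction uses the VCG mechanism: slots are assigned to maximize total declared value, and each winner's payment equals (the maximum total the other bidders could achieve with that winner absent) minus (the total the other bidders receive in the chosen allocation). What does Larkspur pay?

Larkspur pays $31.

Efficient allocation: Ridgeline→Slot 5 ($58), Summit→Slot 2 ($102), Larkspur→Slot 3 ($146); total welfare W = $306.
Larkspur receives Slot 3 at value $146, so the others get W − 146 = $160.
Without Larkspur: best allocation of the remaining 2 bidders over all 3 slots is Ridgeline→Slot 5 ($58), Summit→Slot 3 ($133), total $191.
VCG payment = (others' best without Larkspur) − (others' welfare with Larkspur) = 191 − 160 = $31.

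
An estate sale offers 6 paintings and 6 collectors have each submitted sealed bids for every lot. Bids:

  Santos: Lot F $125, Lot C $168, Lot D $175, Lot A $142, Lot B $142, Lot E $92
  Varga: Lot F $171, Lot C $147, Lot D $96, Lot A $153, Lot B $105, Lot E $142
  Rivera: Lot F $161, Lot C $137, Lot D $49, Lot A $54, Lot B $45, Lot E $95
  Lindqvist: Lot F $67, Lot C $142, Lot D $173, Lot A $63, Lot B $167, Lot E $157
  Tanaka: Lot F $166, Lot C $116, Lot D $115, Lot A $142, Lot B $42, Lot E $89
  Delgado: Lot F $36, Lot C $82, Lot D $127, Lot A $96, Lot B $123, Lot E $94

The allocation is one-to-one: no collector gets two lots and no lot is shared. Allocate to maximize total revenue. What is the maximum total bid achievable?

Treat this as an assignment problem: match each collector to one lot.
Optimal: Santos→Lot D ($175), Varga→Lot A ($153), Rivera→Lot C ($137), Lindqvist→Lot E ($157), Tanaka→Lot F ($166), Delgado→Lot B ($123) — total 175+153+137+157+166+123 = $911.
Row-greedy (each collector in turn takes its best remaining lot) gives $886, worse by 25.
Next-best assignment: Santos→Lot C, Varga→Lot E, Rivera→Lot F, Lindqvist→Lot D, Tanaka→Lot A, Delgado→Lot B = $909.
Checked against all permutations: $911 is optimal.

Max total: $911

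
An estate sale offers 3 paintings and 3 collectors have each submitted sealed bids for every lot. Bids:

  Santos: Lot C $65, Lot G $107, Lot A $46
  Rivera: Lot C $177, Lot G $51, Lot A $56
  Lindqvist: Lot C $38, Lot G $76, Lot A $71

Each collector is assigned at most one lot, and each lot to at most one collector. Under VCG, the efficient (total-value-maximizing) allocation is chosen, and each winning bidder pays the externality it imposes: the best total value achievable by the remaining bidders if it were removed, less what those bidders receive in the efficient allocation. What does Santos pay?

Efficient allocation: Santos→Lot G ($107), Rivera→Lot C ($177), Lindqvist→Lot A ($71); total welfare W = $355.
Santos receives Lot G at value $107, so the others get W − 107 = $248.
Without Santos: best allocation of the remaining 2 bidders over all 3 lots is Rivera→Lot C ($177), Lindqvist→Lot G ($76), total $253.
VCG payment = (others' best without Santos) − (others' welfare with Santos) = 253 − 248 = $5.

Santos pays $5.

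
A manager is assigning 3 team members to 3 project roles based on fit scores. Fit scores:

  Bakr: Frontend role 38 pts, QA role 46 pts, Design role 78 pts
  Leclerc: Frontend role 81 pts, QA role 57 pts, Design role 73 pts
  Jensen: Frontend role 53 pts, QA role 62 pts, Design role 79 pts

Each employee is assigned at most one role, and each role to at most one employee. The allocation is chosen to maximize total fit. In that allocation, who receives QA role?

Optimal: Bakr→Design role (78 pts), Leclerc→Frontend role (81 pts), Jensen→QA role (62 pts) — total 78+81+62 = 221 pts.
Next-best assignment: Bakr→QA role, Leclerc→Frontend role, Jensen→Design role = 206 pts.
Swapping Bakr↔Leclerc (Bakr→Frontend role 38 pts, Leclerc→Design role 73 pts) loses 48.
Jensen's own top role is Design role (79 pts), but forcing Jensen→Design role and reassigning the rest optimally gives only 206 pts — worse by 15.

Jensen receives QA role.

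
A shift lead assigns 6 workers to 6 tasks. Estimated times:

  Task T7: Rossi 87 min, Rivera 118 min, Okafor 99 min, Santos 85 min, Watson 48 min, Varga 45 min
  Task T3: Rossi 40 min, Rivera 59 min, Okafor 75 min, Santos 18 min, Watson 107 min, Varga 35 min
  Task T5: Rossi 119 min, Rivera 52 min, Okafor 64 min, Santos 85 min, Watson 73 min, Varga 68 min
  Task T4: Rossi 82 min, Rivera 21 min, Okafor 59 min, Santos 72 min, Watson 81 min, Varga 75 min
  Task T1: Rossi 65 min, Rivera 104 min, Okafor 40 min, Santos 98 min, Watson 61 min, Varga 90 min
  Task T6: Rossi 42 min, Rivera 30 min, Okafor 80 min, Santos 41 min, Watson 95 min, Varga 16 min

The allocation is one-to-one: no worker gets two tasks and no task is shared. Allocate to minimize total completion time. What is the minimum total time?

Minimum total: 232 min

Optimal: Rossi→Task T1 (65 min), Rivera→Task T4 (21 min), Okafor→Task T5 (64 min), Santos→Task T3 (18 min), Watson→Task T7 (48 min), Varga→Task T6 (16 min) — total 65+21+64+18+48+16 = 232 min.
Min-entry greedy (repeatedly take the single cheapest remaining cell) gives 262 min, worse by 30.
Checked against all permutations: 232 min is optimal.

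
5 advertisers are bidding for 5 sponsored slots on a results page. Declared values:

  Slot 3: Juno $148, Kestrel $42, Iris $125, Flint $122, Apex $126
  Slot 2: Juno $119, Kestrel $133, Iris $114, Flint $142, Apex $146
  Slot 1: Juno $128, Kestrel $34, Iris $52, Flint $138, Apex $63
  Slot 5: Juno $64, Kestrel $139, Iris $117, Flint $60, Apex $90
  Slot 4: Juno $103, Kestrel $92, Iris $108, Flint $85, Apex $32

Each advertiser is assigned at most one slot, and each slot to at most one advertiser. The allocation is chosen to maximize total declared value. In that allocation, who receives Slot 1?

Flint receives Slot 1.

Optimal: Juno→Slot 3 ($148), Kestrel→Slot 5 ($139), Iris→Slot 4 ($108), Flint→Slot 1 ($138), Apex→Slot 2 ($146) — total 148+139+108+138+146 = $679.
Row-greedy (each advertiser in turn takes its best remaining slot) gives $571, worse by 108.
Next-best assignment: Juno→Slot 4, Kestrel→Slot 5, Iris→Slot 3, Flint→Slot 1, Apex→Slot 2 = $651.
Swapping Juno↔Apex (Juno→Slot 2 $119, Apex→Slot 3 $126) loses 49.
Flint's own top slot is Slot 2 ($142), but forcing Flint→Slot 2 and reassigning the rest optimally gives only $643 — worse by 36.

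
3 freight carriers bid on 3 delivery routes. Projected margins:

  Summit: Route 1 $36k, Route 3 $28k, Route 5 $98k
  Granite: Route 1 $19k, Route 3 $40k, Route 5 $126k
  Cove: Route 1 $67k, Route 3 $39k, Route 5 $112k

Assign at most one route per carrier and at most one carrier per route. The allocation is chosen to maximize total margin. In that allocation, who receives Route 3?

Optimal: Summit→Route 3 ($28k), Granite→Route 5 ($126k), Cove→Route 1 ($67k) — total 28+126+67 = $221k.
Column-greedy (each route in turn goes to its best remaining carrier) gives $205k, worse by 16.
Next-best assignment: Summit→Route 5, Granite→Route 3, Cove→Route 1 = $205k.
Every other assignment is strictly worse.
Summit's own top route is Route 5 ($98k), but forcing Summit→Route 5 and reassigning the rest optimally gives only $205k — worse by 16.

Summit receives Route 3.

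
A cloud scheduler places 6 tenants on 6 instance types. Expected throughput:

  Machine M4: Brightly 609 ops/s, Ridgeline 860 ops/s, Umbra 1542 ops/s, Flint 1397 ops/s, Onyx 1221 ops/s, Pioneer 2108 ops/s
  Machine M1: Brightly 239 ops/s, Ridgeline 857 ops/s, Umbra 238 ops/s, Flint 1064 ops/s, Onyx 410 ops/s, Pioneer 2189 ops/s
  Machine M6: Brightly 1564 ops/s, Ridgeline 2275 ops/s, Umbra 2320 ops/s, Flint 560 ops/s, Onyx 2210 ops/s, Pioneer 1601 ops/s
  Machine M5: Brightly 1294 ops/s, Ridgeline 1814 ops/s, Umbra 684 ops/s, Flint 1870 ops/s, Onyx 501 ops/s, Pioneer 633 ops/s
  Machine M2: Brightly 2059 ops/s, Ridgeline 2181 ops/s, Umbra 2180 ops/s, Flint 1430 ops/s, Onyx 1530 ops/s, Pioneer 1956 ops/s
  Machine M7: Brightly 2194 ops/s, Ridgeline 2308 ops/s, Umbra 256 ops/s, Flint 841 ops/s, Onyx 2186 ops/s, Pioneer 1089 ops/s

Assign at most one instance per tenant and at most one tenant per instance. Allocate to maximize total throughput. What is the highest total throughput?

Maximum total: 12186 ops/s

Optimal: Brightly→Machine M7 (2194 ops/s), Ridgeline→Machine M2 (2181 ops/s), Umbra→Machine M4 (1542 ops/s), Flint→Machine M5 (1870 ops/s), Onyx→Machine M6 (2210 ops/s), Pioneer→Machine M1 (2189 ops/s) — total 2194+2181+1542+1870+2210+2189 = 12186 ops/s.
Max-entry greedy (repeatedly take the single best remaining cell) gives 11967 ops/s, worse by 219.
No other one-to-one assignment exceeds 12186 ops/s.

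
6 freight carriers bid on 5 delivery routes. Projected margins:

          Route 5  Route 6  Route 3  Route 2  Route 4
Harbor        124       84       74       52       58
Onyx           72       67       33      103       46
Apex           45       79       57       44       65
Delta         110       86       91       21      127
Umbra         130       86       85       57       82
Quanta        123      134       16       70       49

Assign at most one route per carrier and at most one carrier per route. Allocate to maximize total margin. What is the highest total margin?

Optimal: Harbor→Route 5 ($124k), Quanta→Route 6 ($134k), Umbra→Route 3 ($85k), Onyx→Route 2 ($103k), Delta→Route 4 ($127k) — total 124+134+85+103+127 = $573k.
Max-entry greedy (repeatedly take the single best remaining cell) gives $568k, worse by 5.
Every other assignment is strictly worse.

Max total: $573k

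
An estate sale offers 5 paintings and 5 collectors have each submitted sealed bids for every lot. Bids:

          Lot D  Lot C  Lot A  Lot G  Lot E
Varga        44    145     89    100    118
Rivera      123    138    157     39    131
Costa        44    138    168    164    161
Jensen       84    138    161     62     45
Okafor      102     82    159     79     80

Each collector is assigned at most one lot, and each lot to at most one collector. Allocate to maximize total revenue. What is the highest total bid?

Treat this as an assignment problem: match each collector to one lot.
Optimal: Varga→Lot C ($145), Rivera→Lot E ($131), Costa→Lot G ($164), Jensen→Lot A ($161), Okafor→Lot D ($102) — total 145+131+164+161+102 = $703.
Row-greedy (each collector in turn takes its best remaining lot) gives $630, worse by 73.
Next-best assignment: Varga→Lot E, Rivera→Lot D, Costa→Lot G, Jensen→Lot C, Okafor→Lot A = $702.
Checked against all permutations: $703 is optimal.

Max total: $703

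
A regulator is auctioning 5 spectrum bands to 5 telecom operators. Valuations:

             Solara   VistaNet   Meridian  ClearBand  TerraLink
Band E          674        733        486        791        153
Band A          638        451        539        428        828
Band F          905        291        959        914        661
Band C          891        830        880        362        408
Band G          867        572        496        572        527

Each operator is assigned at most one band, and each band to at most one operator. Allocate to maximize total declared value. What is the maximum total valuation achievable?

Max total: $4275M

Treat this as an assignment problem: match each operator to one band.
Optimal: Solara→Band G ($867M), VistaNet→Band C ($830M), Meridian→Band F ($959M), ClearBand→Band E ($791M), TerraLink→Band A ($828M) — total 867+830+959+791+828 = $4275M.
Max-entry greedy (repeatedly take the single best remaining cell) gives $4041M, worse by 234.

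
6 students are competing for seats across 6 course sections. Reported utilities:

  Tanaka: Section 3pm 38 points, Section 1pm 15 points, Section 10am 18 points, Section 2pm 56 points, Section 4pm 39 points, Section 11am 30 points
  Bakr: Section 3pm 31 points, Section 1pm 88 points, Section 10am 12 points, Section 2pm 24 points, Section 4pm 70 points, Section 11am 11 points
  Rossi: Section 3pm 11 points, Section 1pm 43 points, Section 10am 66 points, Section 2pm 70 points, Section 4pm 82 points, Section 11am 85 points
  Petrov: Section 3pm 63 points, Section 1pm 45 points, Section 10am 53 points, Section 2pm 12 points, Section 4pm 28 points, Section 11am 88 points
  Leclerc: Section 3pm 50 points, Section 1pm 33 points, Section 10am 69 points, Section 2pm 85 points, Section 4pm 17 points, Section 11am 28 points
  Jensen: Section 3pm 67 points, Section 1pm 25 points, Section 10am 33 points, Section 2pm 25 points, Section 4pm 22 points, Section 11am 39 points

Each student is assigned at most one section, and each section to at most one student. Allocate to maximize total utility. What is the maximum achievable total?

This is a one-to-one assignment (maximum-weight bipartite matching).
Optimal: Tanaka→Section 2pm (56 points), Bakr→Section 1pm (88 points), Rossi→Section 4pm (82 points), Petrov→Section 11am (88 points), Leclerc→Section 10am (69 points), Jensen→Section 3pm (67 points) — total 56+88+82+88+69+67 = 450 points.
Column-greedy (each section in turn goes to its best remaining student) gives 421 points, worse by 29.
Every other assignment is strictly worse.

Maximum total: 450 points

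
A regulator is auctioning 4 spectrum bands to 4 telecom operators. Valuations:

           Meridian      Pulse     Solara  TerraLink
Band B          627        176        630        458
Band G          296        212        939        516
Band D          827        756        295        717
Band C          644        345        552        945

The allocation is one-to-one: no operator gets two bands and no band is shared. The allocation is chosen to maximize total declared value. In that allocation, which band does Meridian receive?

Treat this as an assignment problem: match each operator to one band.
Optimal: Meridian→Band B ($627M), Pulse→Band D ($756M), Solara→Band G ($939M), TerraLink→Band C ($945M) — total 627+756+939+945 = $3267M.
Row-greedy (each operator in turn takes its best remaining band) gives $2569M, worse by 698.
Meridian's own top band is Band D ($827M), but forcing Meridian→Band D and reassigning the rest optimally gives only $2887M — worse by 380.

Meridian receives Band B.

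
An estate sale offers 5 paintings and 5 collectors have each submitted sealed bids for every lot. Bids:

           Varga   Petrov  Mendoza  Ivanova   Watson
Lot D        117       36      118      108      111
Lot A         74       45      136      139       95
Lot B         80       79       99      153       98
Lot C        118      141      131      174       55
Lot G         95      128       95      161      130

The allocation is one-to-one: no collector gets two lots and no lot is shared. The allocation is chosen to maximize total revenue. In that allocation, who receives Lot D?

Varga receives Lot D.

Optimal: Varga→Lot D ($117), Petrov→Lot C ($141), Mendoza→Lot A ($136), Ivanova→Lot B ($153), Watson→Lot G ($130) — total 117+141+136+153+130 = $677.
Row-greedy (each collector in turn takes its best remaining lot) gives $646, worse by 31.
Checked against all permutations: $677 is optimal.
Varga's own top lot is Lot C ($118), but forcing Varga→Lot C and reassigning the rest optimally gives only $646 — worse by 31.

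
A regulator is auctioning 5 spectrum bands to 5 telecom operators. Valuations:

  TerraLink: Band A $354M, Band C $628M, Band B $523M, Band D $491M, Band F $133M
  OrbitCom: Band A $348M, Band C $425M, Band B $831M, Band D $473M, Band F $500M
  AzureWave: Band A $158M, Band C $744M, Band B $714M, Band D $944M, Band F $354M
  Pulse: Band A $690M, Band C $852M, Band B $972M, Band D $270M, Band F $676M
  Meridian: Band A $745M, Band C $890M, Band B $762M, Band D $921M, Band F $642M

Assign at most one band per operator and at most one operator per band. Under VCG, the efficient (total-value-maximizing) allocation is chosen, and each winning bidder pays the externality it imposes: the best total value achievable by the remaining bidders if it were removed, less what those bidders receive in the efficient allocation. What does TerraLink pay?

TerraLink pays $176M.

Efficient allocation: TerraLink→Band C ($628M), OrbitCom→Band B ($831M), AzureWave→Band D ($944M), Pulse→Band F ($676M), Meridian→Band A ($745M); total welfare W = $3824M.
TerraLink receives Band C at value $628M, so the others get W − 628 = $3196M.
Without TerraLink: best allocation of the remaining 4 bidders over all 5 bands is OrbitCom→Band B ($831M), AzureWave→Band D ($944M), Pulse→Band C ($852M), Meridian→Band A ($745M), total $3372M.
VCG payment = (others' best without TerraLink) − (others' welfare with TerraLink) = 3372 − 3196 = $176M.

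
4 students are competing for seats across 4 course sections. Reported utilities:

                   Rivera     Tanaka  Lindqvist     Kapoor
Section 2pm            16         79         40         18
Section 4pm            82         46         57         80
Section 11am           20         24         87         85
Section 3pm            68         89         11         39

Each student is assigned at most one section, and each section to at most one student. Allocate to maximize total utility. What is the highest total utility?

Maximum total: 314 points

Optimal: Rivera→Section 3pm (68 points), Tanaka→Section 2pm (79 points), Lindqvist→Section 11am (87 points), Kapoor→Section 4pm (80 points) — total 68+79+87+80 = 314 points.
Column-greedy (each section in turn goes to its best remaining student) gives 287 points, worse by 27.
Next-best assignment: Rivera→Section 4pm, Tanaka→Section 3pm, Lindqvist→Section 2pm, Kapoor→Section 11am = 296 points.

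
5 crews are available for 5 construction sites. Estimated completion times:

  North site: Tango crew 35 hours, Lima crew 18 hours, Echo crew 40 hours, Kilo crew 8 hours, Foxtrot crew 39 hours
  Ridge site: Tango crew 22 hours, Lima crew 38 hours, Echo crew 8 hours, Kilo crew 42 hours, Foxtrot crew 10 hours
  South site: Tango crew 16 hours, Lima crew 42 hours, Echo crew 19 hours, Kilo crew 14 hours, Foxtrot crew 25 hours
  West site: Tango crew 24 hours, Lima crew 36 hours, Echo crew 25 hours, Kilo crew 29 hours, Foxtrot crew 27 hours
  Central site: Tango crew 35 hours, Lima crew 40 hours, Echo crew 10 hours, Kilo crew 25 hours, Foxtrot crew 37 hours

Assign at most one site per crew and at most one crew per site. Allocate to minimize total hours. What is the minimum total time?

This is a one-to-one assignment (minimum-cost bipartite matching).
Optimal: Tango crew→West site (24 hours), Lima crew→North site (18 hours), Echo crew→Central site (10 hours), Kilo crew→South site (14 hours), Foxtrot crew→Ridge site (10 hours) — total 24+18+10+14+10 = 76 hours.
Next-best assignment: Tango crew→South site, Lima crew→West site, Echo crew→Central site, Kilo crew→North site, Foxtrot crew→Ridge site = 80 hours.

Min total: 76 hours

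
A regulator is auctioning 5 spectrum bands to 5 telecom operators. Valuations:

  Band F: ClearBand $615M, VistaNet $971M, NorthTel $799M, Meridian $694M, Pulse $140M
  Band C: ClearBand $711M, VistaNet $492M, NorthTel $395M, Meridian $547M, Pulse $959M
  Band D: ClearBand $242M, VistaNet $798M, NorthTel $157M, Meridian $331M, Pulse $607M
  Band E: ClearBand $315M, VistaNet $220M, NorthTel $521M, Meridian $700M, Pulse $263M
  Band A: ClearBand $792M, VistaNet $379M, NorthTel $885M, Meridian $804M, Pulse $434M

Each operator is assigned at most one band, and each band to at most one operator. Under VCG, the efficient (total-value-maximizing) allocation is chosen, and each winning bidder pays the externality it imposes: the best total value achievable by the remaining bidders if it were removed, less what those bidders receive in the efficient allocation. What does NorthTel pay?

NorthTel pays $173M.

Efficient allocation: ClearBand→Band A ($792M), VistaNet→Band D ($798M), NorthTel→Band F ($799M), Meridian→Band E ($700M), Pulse→Band C ($959M); total welfare W = $4048M.
NorthTel receives Band F at value $799M, so the others get W − 799 = $3249M.
Without NorthTel: best allocation of the remaining 4 bidders over all 5 bands is ClearBand→Band A ($792M), VistaNet→Band F ($971M), Meridian→Band E ($700M), Pulse→Band C ($959M), total $3422M.
VCG payment = (others' best without NorthTel) − (others' welfare with NorthTel) = 3422 − 3249 = $173M.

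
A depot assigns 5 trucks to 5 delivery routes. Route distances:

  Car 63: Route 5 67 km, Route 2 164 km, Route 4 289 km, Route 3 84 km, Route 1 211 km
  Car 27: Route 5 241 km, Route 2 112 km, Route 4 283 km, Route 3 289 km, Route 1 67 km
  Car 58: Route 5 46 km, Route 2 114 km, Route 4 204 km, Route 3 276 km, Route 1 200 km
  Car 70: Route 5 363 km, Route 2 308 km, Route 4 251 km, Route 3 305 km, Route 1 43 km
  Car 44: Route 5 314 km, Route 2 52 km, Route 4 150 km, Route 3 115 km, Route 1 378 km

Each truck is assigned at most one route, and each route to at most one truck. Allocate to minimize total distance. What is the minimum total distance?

Min total: 435 km

This is a one-to-one assignment (minimum-cost bipartite matching).
Optimal: Car 63→Route 3 (84 km), Car 27→Route 2 (112 km), Car 58→Route 5 (46 km), Car 70→Route 1 (43 km), Car 44→Route 4 (150 km) — total 84+112+46+43+150 = 435 km.
Column-greedy (each route in turn goes to its cheapest remaining truck) gives 500 km, worse by 65.
Swapping Car 70↔Car 27 (Car 70→Route 2 308 km, Car 27→Route 1 67 km) adds 220.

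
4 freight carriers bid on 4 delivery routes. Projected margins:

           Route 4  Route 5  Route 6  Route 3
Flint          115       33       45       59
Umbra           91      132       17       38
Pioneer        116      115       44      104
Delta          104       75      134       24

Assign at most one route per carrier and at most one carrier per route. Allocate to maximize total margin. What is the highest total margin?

Optimal: Flint→Route 4 ($115k), Umbra→Route 5 ($132k), Pioneer→Route 3 ($104k), Delta→Route 6 ($134k) — total 115+132+104+134 = $485k.
Column-greedy (each route in turn goes to its best remaining carrier) gives $441k, worse by 44.
Next-best assignment: Flint→Route 3, Umbra→Route 5, Pioneer→Route 4, Delta→Route 6 = $441k.
Swapping Delta↔Pioneer (Delta→Route 3 $24k, Pioneer→Route 6 $44k) loses 170.

Max total: $485k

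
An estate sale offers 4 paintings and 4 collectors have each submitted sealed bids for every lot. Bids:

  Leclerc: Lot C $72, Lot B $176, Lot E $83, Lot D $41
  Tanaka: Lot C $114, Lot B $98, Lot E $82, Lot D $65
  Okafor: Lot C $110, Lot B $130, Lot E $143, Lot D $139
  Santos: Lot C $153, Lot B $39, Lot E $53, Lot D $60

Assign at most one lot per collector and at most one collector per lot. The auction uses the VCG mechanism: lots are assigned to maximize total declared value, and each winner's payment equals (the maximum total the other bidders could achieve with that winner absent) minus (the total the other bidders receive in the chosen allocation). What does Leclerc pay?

Leclerc pays $20.

Efficient allocation: Leclerc→Lot B ($176), Tanaka→Lot E ($82), Okafor→Lot D ($139), Santos→Lot C ($153); total welfare W = $550.
Leclerc receives Lot B at value $176, so the others get W − 176 = $374.
Without Leclerc: best allocation of the remaining 3 bidders over all 4 lots is Tanaka→Lot B ($98), Okafor→Lot E ($143), Santos→Lot C ($153), total $394.
VCG payment = (others' best without Leclerc) − (others' welfare with Leclerc) = 394 − 374 = $20.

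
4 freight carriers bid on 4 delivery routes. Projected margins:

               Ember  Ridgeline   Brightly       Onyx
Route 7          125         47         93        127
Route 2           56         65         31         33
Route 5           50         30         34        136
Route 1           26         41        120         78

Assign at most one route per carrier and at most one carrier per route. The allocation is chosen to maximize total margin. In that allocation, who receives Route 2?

Ridgeline receives Route 2.

This is a one-to-one assignment (maximum-weight bipartite matching).
Optimal: Ember→Route 7 ($125k), Ridgeline→Route 2 ($65k), Brightly→Route 1 ($120k), Onyx→Route 5 ($136k) — total 125+65+120+136 = $446k.
Column-greedy (each route in turn goes to its best remaining carrier) gives $362k, worse by 84.
Swapping Onyx↔Ember (Onyx→Route 7 $127k, Ember→Route 5 $50k) loses 84.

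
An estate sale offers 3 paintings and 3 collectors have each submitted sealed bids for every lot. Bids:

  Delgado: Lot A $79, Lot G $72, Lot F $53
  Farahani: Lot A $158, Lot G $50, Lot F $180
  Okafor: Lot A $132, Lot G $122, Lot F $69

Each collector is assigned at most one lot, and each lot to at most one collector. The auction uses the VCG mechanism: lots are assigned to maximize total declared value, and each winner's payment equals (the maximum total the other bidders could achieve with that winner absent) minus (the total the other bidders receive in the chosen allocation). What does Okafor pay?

Efficient allocation: Delgado→Lot G ($72), Farahani→Lot F ($180), Okafor→Lot A ($132); total welfare W = $384.
Okafor receives Lot A at value $132, so the others get W − 132 = $252.
Without Okafor: best allocation of the remaining 2 bidders over all 3 lots is Delgado→Lot A ($79), Farahani→Lot F ($180), total $259.
VCG payment = (others' best without Okafor) − (others' welfare with Okafor) = 259 − 252 = $7.

Okafor pays $7.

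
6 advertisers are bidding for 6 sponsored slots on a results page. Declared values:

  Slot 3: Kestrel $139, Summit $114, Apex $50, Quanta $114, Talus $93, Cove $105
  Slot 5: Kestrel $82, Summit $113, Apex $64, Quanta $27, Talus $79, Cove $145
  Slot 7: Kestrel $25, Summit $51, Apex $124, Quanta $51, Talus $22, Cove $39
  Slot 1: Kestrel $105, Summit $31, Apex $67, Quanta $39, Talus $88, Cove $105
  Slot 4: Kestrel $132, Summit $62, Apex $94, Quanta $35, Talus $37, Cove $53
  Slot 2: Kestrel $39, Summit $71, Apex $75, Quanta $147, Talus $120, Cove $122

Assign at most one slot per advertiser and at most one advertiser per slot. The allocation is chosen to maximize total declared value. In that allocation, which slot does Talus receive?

Talus receives Slot 1.

Optimal: Kestrel→Slot 4 ($132), Summit→Slot 3 ($114), Apex→Slot 7 ($124), Quanta→Slot 2 ($147), Talus→Slot 1 ($88), Cove→Slot 5 ($145) — total 132+114+124+147+88+145 = $750.
Max-entry greedy (repeatedly take the single best remaining cell) gives $705, worse by 45.
Next-best assignment: Kestrel→Slot 4, Summit→Slot 5, Apex→Slot 7, Quanta→Slot 2, Talus→Slot 3, Cove→Slot 1 = $714.
No other one-to-one assignment exceeds $750.
Talus's own top slot is Slot 2 ($120), but forcing Talus→Slot 2 and reassigning the rest optimally gives only $708 — worse by 42.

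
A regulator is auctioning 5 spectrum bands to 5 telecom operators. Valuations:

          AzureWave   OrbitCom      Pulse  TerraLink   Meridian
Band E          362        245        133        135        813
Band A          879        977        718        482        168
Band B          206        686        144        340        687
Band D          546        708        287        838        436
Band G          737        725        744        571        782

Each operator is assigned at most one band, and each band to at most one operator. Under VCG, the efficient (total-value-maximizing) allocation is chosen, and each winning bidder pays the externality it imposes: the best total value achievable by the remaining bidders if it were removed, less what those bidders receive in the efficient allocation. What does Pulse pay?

Efficient allocation: AzureWave→Band A ($879M), OrbitCom→Band B ($686M), Pulse→Band G ($744M), TerraLink→Band D ($838M), Meridian→Band E ($813M); total welfare W = $3960M.
Pulse receives Band G at value $744M, so the others get W − 744 = $3216M.
Without Pulse: best allocation of the remaining 4 bidders over all 5 bands is AzureWave→Band G ($737M), OrbitCom→Band A ($977M), TerraLink→Band D ($838M), Meridian→Band E ($813M), total $3365M.
VCG payment = (others' best without Pulse) − (others' welfare with Pulse) = 3365 − 3216 = $149M.

Pulse pays $149M.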